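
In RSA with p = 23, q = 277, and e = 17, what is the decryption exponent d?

3929

φ(n) = (p−1)(q−1) = 22·276 = 6072.
Need d with 17·d ≡ 1 (mod 6072). Apply the extended Euclidean algorithm:
6072 = 357·17 + 3
17 = 5·3 + 2
3 = 1·2 + 1
2 = 2·1 + 0
Back-substitute:
1 = 3 − 2
1 = −17 + 6·3
1 = 6·6072 − 2143·17
So 17·(-2143) ≡ 1 (mod 6072), hence d ≡ -2143 ≡ 3929 (mod 6072).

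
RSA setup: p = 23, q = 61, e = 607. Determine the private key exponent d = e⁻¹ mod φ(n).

φ(n) = (p−1)(q−1) = 22·60 = 1320.
Need d with 607·d ≡ 1 (mod 1320). Apply the extended Euclidean algorithm:
1320 = 2·607 + 106
607 = 5·106 + 77
106 = 1·77 + 29
77 = 2·29 + 19
29 = 1·19 + 10
19 = 1·10 + 9
10 = 1·9 + 1
9 = 9·1 + 0
Back-substitute:
1 = 10 − 9
1 = −19 + 2·10
1 = 2·29 − 3·19
1 = −3·77 + 8·29
1 = 8·106 − 11·77
1 = −11·607 + 63·106
1 = 63·1320 − 137·607
So 607·(-137) ≡ 1 (mod 1320), hence d ≡ -137 ≡ 1183 (mod 1320).

1183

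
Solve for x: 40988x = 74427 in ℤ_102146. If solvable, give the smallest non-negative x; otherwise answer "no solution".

gcd(40988, 102146):
102146 = 2·40988 + 20170
40988 = 2·20170 + 648
20170 = 31·648 + 82
648 = 7·82 + 74
82 = 1·74 + 8
74 = 9·8 + 2
8 = 4·2 + 0
gcd = 2, but 2 ∤ 74427, so the congruence has no solution.

no solution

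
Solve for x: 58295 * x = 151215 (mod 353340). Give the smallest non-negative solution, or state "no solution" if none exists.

First find gcd(58295, 353340):
353340 = 6·58295 + 3570
58295 = 16·3570 + 1175
3570 = 3·1175 + 45
1175 = 26·45 + 5
45 = 9·5 + 0
gcd = 5 and 5 | 151215, so solutions exist. Divide through by 5: 11659x ≡ 30243 (mod 70668).
Now find 11659⁻¹ mod 70668:
70668 = 6×11659 + 714
11659 = 16×714 + 235
714 = 3×235 + 9
235 = 26×9 + 1
9 = 9×1 + 0
Back-substitute:
1 = 235 − 26·9
1 = −26·714 + 79·235
1 = 79·11659 − 1290·714
1 = −1290·70668 + 7819·11659
So 11659⁻¹ ≡ 7819 (mod 70668).
Then x ≡ 7819·30243 ≡ 14889 (mod 70668); the smallest non-negative solution is x = 14889.

14889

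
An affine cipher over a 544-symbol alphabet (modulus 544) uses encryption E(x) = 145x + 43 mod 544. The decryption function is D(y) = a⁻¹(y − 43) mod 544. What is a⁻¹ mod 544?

529

gcd(544, 145) by repeated division:
544 = 3*145 + 109
145 = 1*109 + 36
109 = 3*36 + 1
36 = 36*1 + 0
Since gcd(145, 544) = 1, back-substitute to write 1 as a combination:
1 = 109 − 3·36
1 = −3·145 + 4·109
1 = 4·544 − 15·145
So 145·(-15) ≡ 1 (mod 544), and -15 ≡ 529 (mod 544).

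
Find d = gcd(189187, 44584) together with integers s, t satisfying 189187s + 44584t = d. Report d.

1

Repeated division:
189187 = 4*44584 + 10851
44584 = 4*10851 + 1180
10851 = 9*1180 + 231
1180 = 5*231 + 25
231 = 9*25 + 6
25 = 4*6 + 1
6 = 6*1 + 0
gcd(189187, 44584) = 1.
Working backward:
1 = 25 − 4·6
1 = −4·231 + 37·25
1 = 37·1180 − 189·231
1 = −189·10851 + 1738·1180
1 = 1738·44584 − 7141·10851
1 = −7141·189187 + 30302·44584
So 1 = (-7141)·189187 + (30302)·44584.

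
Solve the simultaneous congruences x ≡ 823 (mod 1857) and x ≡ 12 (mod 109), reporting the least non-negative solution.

180952

Write x = 823 + 1857·k. Then 1857·k ≡ 12 − 823 ≡ 61 (mod 109).
Need 1857⁻¹ mod 109. Extended Euclid on (109, 4):
109 = 27*4 + 1
4 = 4*1 + 0
Back-substitute:
1 = 109 − 27·4
1857⁻¹ ≡ 82 (mod 109), so k ≡ 82·61 ≡ 97 (mod 109).
x = 823 + 1857·97 = 180952.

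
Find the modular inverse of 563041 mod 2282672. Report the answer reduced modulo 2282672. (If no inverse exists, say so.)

Run Euclid on (2282672, 563041):
2282672 = 4·563041 + 30508
563041 = 18·30508 + 13897
30508 = 2·13897 + 2714
13897 = 5·2714 + 327
2714 = 8·327 + 98
327 = 3·98 + 33
98 = 2·33 + 32
33 = 1·32 + 1
32 = 32·1 + 0
The gcd is 1. Working backward:
1 = 33 − 32
1 = −98 + 3·33
1 = 3·327 − 10·98
1 = −10·2714 + 83·327
1 = 83·13897 − 425·2714
1 = −425·30508 + 933·13897
1 = 933·563041 − 17219·30508
1 = −17219·2282672 + 69809·563041
So 563041·69809 ≡ 1 (mod 2282672).

69809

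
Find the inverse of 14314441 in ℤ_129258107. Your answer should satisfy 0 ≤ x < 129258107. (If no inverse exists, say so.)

Run Euclid on (129258107, 14314441):
129258107 = 9·14314441 + 428138
14314441 = 33·428138 + 185887
428138 = 2·185887 + 56364
185887 = 3·56364 + 16795
56364 = 3·16795 + 5979
16795 = 2·5979 + 4837
5979 = 1·4837 + 1142
4837 = 4·1142 + 269
1142 = 4·269 + 66
269 = 4·66 + 5
66 = 13·5 + 1
5 = 5·1 + 0
gcd = 1, so the inverse exists. Back-substitute:
1 = 66 − 13·5
1 = −13·269 + 53·66
1 = 53·1142 − 225·269
1 = −225·4837 + 953·1142
1 = 953·5979 − 1178·4837
1 = −1178·16795 + 3309·5979
1 = 3309·56364 − 11105·16795
1 = −11105·185887 + 36624·56364
1 = 36624·428138 − 84353·185887
1 = −84353·14314441 + 2820273·428138
1 = 2820273·129258107 − 25466810·14314441
So 14314441·(-25466810) ≡ 1 (mod 129258107), and -25466810 ≡ 103791297 (mod 129258107).

103791297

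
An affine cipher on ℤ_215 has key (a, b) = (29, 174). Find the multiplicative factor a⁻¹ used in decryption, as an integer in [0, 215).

Run Euclid on (215, 29):
215 = 7*29 + 12
29 = 2*12 + 5
12 = 2*5 + 2
5 = 2*2 + 1
2 = 2*1 + 0
The gcd is 1. Working backward:
1 = 5 − 2·2
1 = −2·12 + 5·5
1 = 5·29 − 12·12
1 = −12·215 + 89·29
So 29·89 ≡ 1 (mod 215).

89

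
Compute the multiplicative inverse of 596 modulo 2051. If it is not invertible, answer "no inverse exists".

967

Run Euclid on (2051, 596):
2051 = 3·596 + 263
596 = 2·263 + 70
263 = 3·70 + 53
70 = 1·53 + 17
53 = 3·17 + 2
17 = 8·2 + 1
2 = 2·1 + 0
Since gcd(596, 2051) = 1, back-substitute to write 1 as a combination:
1 = 17 − 8·2
1 = −8·53 + 25·17
1 = 25·70 − 33·53
1 = −33·263 + 124·70
1 = 124·596 − 281·263
1 = −281·2051 + 967·596
So 596·967 ≡ 1 (mod 2051).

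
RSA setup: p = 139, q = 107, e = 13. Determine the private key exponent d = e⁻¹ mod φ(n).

4501

φ(n) = (p−1)(q−1) = 138·106 = 14628.
Need d with 13·d ≡ 1 (mod 14628). Apply the extended Euclidean algorithm:
14628 = 1125*13 + 3
13 = 4*3 + 1
3 = 3*1 + 0
Back-substitute:
1 = 13 − 4·3
1 = −4·14628 + 4501·13
So 13·4501 ≡ 1 (mod 14628), hence d = 4501.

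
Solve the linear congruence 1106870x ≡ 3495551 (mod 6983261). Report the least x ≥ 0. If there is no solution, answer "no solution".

972721

First find gcd(1106870, 6983261):
6983261 = 6*1106870 + 342041
1106870 = 3*342041 + 80747
342041 = 4*80747 + 19053
80747 = 4*19053 + 4535
19053 = 4*4535 + 913
4535 = 4*913 + 883
913 = 1*883 + 30
883 = 29*30 + 13
30 = 2*13 + 4
13 = 3*4 + 1
4 = 4*1 + 0
gcd = 1, so a unique solution mod 6983261 exists.
Back-substitute for the Bézout coefficients:
1 = 13 − 3·4
1 = −3·30 + 7·13
1 = 7·883 − 206·30
1 = −206·913 + 213·883
1 = 213·4535 − 1058·913
1 = −1058·19053 + 4445·4535
1 = 4445·80747 − 18838·19053
1 = −18838·342041 + 79797·80747
1 = 79797·1106870 − 258229·342041
1 = −258229·6983261 + 1629171·1106870
So 1106870·(1629171) ≡ 1 (mod 6983261), giving 1106870⁻¹ ≡ 1629171.
x ≡ 1106870⁻¹·3495551 ≡ 1629171·3495551 ≡ 972721 (mod 6983261).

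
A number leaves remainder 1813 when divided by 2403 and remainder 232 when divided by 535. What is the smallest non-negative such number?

417532

Write x = 1813 + 2403·k. Then 2403·k ≡ 232 − 1813 ≡ 24 (mod 535).
Need 2403⁻¹ mod 535. Extended Euclid on (535, 263):
535 = 2·263 + 9
263 = 29·9 + 2
9 = 4·2 + 1
2 = 2·1 + 0
Back-substitute:
1 = 9 − 4·2
1 = −4·263 + 117·9
1 = 117·535 − 238·263
2403⁻¹ ≡ 297 (mod 535), so k ≡ 297·24 ≡ 173 (mod 535).
x = 1813 + 2403·173 = 417532.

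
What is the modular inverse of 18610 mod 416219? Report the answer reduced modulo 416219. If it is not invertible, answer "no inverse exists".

Apply the Euclidean algorithm to 416219 and 18610:
416219 = 22*18610 + 6799
18610 = 2*6799 + 5012
6799 = 1*5012 + 1787
5012 = 2*1787 + 1438
1787 = 1*1438 + 349
1438 = 4*349 + 42
349 = 8*42 + 13
42 = 3*13 + 3
13 = 4*3 + 1
3 = 3*1 + 0
gcd = 1, so the inverse exists. Back-substitute:
1 = 13 − 4·3
1 = −4·42 + 13·13
1 = 13·349 − 108·42
1 = −108·1438 + 445·349
1 = 445·1787 − 553·1438
1 = −553·5012 + 1551·1787
1 = 1551·6799 − 2104·5012
1 = −2104·18610 + 5759·6799
1 = 5759·416219 − 128802·18610
So 18610·(-128802) ≡ 1 (mod 416219), and -128802 ≡ 287417 (mod 416219).

287417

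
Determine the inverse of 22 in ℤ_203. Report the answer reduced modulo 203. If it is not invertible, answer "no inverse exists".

120

Extended Euclidean algorithm:
203 = 9*22 + 5
22 = 4*5 + 2
5 = 2*2 + 1
2 = 2*1 + 0
Since gcd(22, 203) = 1, back-substitute to write 1 as a combination:
1 = 5 − 2·2
1 = −2·22 + 9·5
1 = 9·203 − 83·22
So 22·(-83) ≡ 1 (mod 203), and -83 ≡ 120 (mod 203).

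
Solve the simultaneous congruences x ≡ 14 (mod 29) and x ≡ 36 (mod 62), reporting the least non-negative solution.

Write x = 14 + 29·k. Then 29·k ≡ 36 − 14 ≡ 22 (mod 62).
Need 29⁻¹ mod 62. Extended Euclid on (62, 29):
62 = 2·29 + 4
29 = 7·4 + 1
4 = 4·1 + 0
Back-substitute:
1 = 29 − 7·4
1 = −7·62 + 15·29
29⁻¹ ≡ 15 (mod 62), so k ≡ 15·22 ≡ 20 (mod 62).
x = 14 + 29·20 = 594.

594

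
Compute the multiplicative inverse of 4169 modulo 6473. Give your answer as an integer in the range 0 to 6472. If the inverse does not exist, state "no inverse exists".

2138

Apply the Euclidean algorithm to 6473 and 4169:
6473 = 1×4169 + 2304
4169 = 1×2304 + 1865
2304 = 1×1865 + 439
1865 = 4×439 + 109
439 = 4×109 + 3
109 = 36×3 + 1
3 = 3×1 + 0
gcd = 1, so the inverse exists. Back-substitute:
1 = 109 − 36·3
1 = −36·439 + 145·109
1 = 145·1865 − 616·439
1 = −616·2304 + 761·1865
1 = 761·4169 − 1377·2304
1 = −1377·6473 + 2138·4169
So 4169·2138 ≡ 1 (mod 6473).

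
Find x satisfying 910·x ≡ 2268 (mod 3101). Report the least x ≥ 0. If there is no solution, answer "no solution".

First find gcd(910, 3101):
3101 = 3×910 + 371
910 = 2×371 + 168
371 = 2×168 + 35
168 = 4×35 + 28
35 = 1×28 + 7
28 = 4×7 + 0
gcd = 7 and 7 | 2268, so solutions exist. Divide through by 7: 130x ≡ 324 (mod 443).
Now find 130⁻¹ mod 443:
443 = 3×130 + 53
130 = 2×53 + 24
53 = 2×24 + 5
24 = 4×5 + 4
5 = 1×4 + 1
4 = 4×1 + 0
Back-substitute:
1 = 5 − 4
1 = −24 + 5·5
1 = 5·53 − 11·24
1 = −11·130 + 27·53
1 = 27·443 − 92·130
So 130·(-92) ≡ 1 (mod 443), i.e. 130⁻¹ ≡ 351.
Then x ≡ 351·324 ≡ 316 (mod 443); the smallest non-negative solution is x = 316.

316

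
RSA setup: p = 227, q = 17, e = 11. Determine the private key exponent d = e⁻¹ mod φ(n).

φ(n) = (p−1)(q−1) = 226·16 = 3616.
Need d with 11·d ≡ 1 (mod 3616). Apply the extended Euclidean algorithm:
3616 = 328·11 + 8
11 = 1·8 + 3
8 = 2·3 + 2
3 = 1·2 + 1
2 = 2·1 + 0
Back-substitute:
1 = 3 − 2
1 = −8 + 3·3
1 = 3·11 − 4·8
1 = −4·3616 + 1315·11
So 11·1315 ≡ 1 (mod 3616), hence d = 1315.

1315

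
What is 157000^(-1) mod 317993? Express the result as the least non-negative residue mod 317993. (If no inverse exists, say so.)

gcd(317993, 157000) by repeated division:
317993 = 2·157000 + 3993
157000 = 39·3993 + 1273
3993 = 3·1273 + 174
1273 = 7·174 + 55
174 = 3·55 + 9
55 = 6·9 + 1
9 = 9·1 + 0
gcd = 1, so the inverse exists. Back-substitute:
1 = 55 − 6·9
1 = −6·174 + 19·55
1 = 19·1273 − 139·174
1 = −139·3993 + 436·1273
1 = 436·157000 − 17143·3993
1 = −17143·317993 + 34722·157000
So 157000·34722 ≡ 1 (mod 317993).

34722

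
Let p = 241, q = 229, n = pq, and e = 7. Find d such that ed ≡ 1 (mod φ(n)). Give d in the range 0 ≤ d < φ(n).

φ(n) = (p−1)(q−1) = 240·228 = 54720.
Need d with 7·d ≡ 1 (mod 54720). Apply the extended Euclidean algorithm:
54720 = 7817×7 + 1
7 = 7×1 + 0
Back-substitute:
1 = 54720 − 7817·7
So 7·(-7817) ≡ 1 (mod 54720), hence d ≡ -7817 ≡ 46903 (mod 54720).

46903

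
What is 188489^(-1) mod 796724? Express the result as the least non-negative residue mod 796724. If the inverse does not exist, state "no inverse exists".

193909

Extended Euclidean algorithm:
796724 = 4×188489 + 42768
188489 = 4×42768 + 17417
42768 = 2×17417 + 7934
17417 = 2×7934 + 1549
7934 = 5×1549 + 189
1549 = 8×189 + 37
189 = 5×37 + 4
37 = 9×4 + 1
4 = 4×1 + 0
The gcd is 1. Working backward:
1 = 37 − 9·4
1 = −9·189 + 46·37
1 = 46·1549 − 377·189
1 = −377·7934 + 1931·1549
1 = 1931·17417 − 4239·7934
1 = −4239·42768 + 10409·17417
1 = 10409·188489 − 45875·42768
1 = −45875·796724 + 193909·188489
So 188489·193909 ≡ 1 (mod 796724).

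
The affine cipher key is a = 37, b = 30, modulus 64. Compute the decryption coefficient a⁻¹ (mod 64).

45

gcd(64, 37) by repeated division:
64 = 1×37 + 27
37 = 1×27 + 10
27 = 2×10 + 7
10 = 1×7 + 3
7 = 2×3 + 1
3 = 3×1 + 0
Since gcd(37, 64) = 1, back-substitute to write 1 as a combination:
1 = 7 − 2·3
1 = −2·10 + 3·7
1 = 3·27 − 8·10
1 = −8·37 + 11·27
1 = 11·64 − 19·37
Hence 37⁻¹ ≡ -19 ≡ 45 (mod 64).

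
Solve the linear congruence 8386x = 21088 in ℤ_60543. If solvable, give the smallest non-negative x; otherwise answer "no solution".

no solution

gcd(8386, 60543):
60543 = 7×8386 + 1841
8386 = 4×1841 + 1022
1841 = 1×1022 + 819
1022 = 1×819 + 203
819 = 4×203 + 7
203 = 29×7 + 0
gcd = 7, but 7 ∤ 21088, so the congruence has no solution.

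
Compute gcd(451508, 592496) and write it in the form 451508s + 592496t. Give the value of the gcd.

4

Euclidean algorithm:
592496 = 1×451508 + 140988
451508 = 3×140988 + 28544
140988 = 4×28544 + 26812
28544 = 1×26812 + 1732
26812 = 15×1732 + 832
1732 = 2×832 + 68
832 = 12×68 + 16
68 = 4×16 + 4
16 = 4×4 + 0
gcd(451508, 592496) = 4.
Express as a combination:
4 = 68 − 4·16
4 = −4·832 + 49·68
4 = 49·1732 − 102·832
4 = −102·26812 + 1579·1732
4 = 1579·28544 − 1681·26812
4 = −1681·140988 + 8303·28544
4 = 8303·451508 − 26590·140988
4 = −26590·592496 + 34893·451508
So 4 = (-26590)·592496 + (34893)·451508.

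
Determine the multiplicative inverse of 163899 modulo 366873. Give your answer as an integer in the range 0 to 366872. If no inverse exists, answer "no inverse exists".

Euclidean algorithm on 366873, 163899:
366873 = 2*163899 + 39075
163899 = 4*39075 + 7599
39075 = 5*7599 + 1080
7599 = 7*1080 + 39
1080 = 27*39 + 27
39 = 1*27 + 12
27 = 2*12 + 3
12 = 4*3 + 0
The gcd is 3, not 1, hence no inverse exists.

no inverse exists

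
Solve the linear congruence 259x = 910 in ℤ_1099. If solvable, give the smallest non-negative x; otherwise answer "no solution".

First find gcd(259, 1099):
1099 = 4*259 + 63
259 = 4*63 + 7
63 = 9*7 + 0
gcd = 7 and 7 | 910, so solutions exist. Divide through by 7: 37x ≡ 130 (mod 157).
Now find 37⁻¹ mod 157:
157 = 4·37 + 9
37 = 4·9 + 1
9 = 9·1 + 0
Back-substitute:
1 = 37 − 4·9
1 = −4·157 + 17·37
So 37⁻¹ ≡ 17 (mod 157).
Then x ≡ 17·130 ≡ 12 (mod 157); the smallest non-negative solution is x = 12.

12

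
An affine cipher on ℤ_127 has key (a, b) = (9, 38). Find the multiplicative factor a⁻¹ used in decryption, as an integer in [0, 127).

113

gcd(127, 9) by repeated division:
127 = 14×9 + 1
9 = 9×1 + 0
Since gcd(9, 127) = 1, back-substitute to write 1 as a combination:
1 = 127 − 14·9
Thus 9·(-14) ≡ 1 (mod 127); reducing, -14 mod 127 = 113.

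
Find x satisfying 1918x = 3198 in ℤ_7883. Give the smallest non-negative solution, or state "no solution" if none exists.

4983

First find gcd(1918, 7883):
7883 = 4*1918 + 211
1918 = 9*211 + 19
211 = 11*19 + 2
19 = 9*2 + 1
2 = 2*1 + 0
gcd = 1, so a unique solution mod 7883 exists.
Back-substitute for the Bézout coefficients:
1 = 19 − 9·2
1 = −9·211 + 100·19
1 = 100·1918 − 909·211
1 = −909·7883 + 3736·1918
So 1918·(3736) ≡ 1 (mod 7883), giving 1918⁻¹ ≡ 3736.
x ≡ 1918⁻¹·3198 ≡ 3736·3198 ≡ 4983 (mod 7883).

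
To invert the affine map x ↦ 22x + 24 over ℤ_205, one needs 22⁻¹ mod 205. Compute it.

Run Euclid on (205, 22):
205 = 9·22 + 7
22 = 3·7 + 1
7 = 7·1 + 0
Since gcd(22, 205) = 1, back-substitute to write 1 as a combination:
1 = 22 − 3·7
1 = −3·205 + 28·22
So 22·28 ≡ 1 (mod 205).

28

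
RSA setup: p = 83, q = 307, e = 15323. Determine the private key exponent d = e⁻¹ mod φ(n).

17615

φ(n) = (p−1)(q−1) = 82·306 = 25092.
Need d with 15323·d ≡ 1 (mod 25092). Apply the extended Euclidean algorithm:
25092 = 1·15323 + 9769
15323 = 1·9769 + 5554
9769 = 1·5554 + 4215
5554 = 1·4215 + 1339
4215 = 3·1339 + 198
1339 = 6·198 + 151
198 = 1·151 + 47
151 = 3·47 + 10
47 = 4·10 + 7
10 = 1·7 + 3
7 = 2·3 + 1
3 = 3·1 + 0
Back-substitute:
1 = 7 − 2·3
1 = −2·10 + 3·7
1 = 3·47 − 14·10
1 = −14·151 + 45·47
1 = 45·198 − 59·151
1 = −59·1339 + 399·198
1 = 399·4215 − 1256·1339
1 = −1256·5554 + 1655·4215
1 = 1655·9769 − 2911·5554
1 = −2911·15323 + 4566·9769
1 = 4566·25092 − 7477·15323
So 15323·(-7477) ≡ 1 (mod 25092), hence d ≡ -7477 ≡ 17615 (mod 25092).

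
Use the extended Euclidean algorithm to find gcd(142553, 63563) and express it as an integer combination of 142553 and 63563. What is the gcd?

1

Apply Euclid's algorithm to 142553 and 63563:
142553 = 2×63563 + 15427
63563 = 4×15427 + 1855
15427 = 8×1855 + 587
1855 = 3×587 + 94
587 = 6×94 + 23
94 = 4×23 + 2
23 = 11×2 + 1
2 = 2×1 + 0
gcd(142553, 63563) = 1.
Back-substituting:
1 = 23 − 11·2
1 = −11·94 + 45·23
1 = 45·587 − 281·94
1 = −281·1855 + 888·587
1 = 888·15427 − 7385·1855
1 = −7385·63563 + 30428·15427
1 = 30428·142553 − 68241·63563
So 1 = (30428)·142553 + (-68241)·63563.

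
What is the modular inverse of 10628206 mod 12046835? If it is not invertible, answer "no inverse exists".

Apply the Euclidean algorithm to 12046835 and 10628206:
12046835 = 1*10628206 + 1418629
10628206 = 7*1418629 + 697803
1418629 = 2*697803 + 23023
697803 = 30*23023 + 7113
23023 = 3*7113 + 1684
7113 = 4*1684 + 377
1684 = 4*377 + 176
377 = 2*176 + 25
176 = 7*25 + 1
25 = 25*1 + 0
Since gcd(10628206, 12046835) = 1, back-substitute to write 1 as a combination:
1 = 176 − 7·25
1 = −7·377 + 15·176
1 = 15·1684 − 67·377
1 = −67·7113 + 283·1684
1 = 283·23023 − 916·7113
1 = −916·697803 + 27763·23023
1 = 27763·1418629 − 56442·697803
1 = −56442·10628206 + 422857·1418629
1 = 422857·12046835 − 479299·10628206
Thus 10628206·(-479299) ≡ 1 (mod 12046835); reducing, -479299 mod 12046835 = 11567536.

11567536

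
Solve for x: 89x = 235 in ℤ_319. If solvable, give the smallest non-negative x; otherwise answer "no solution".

First find gcd(89, 319):
319 = 3×89 + 52
89 = 1×52 + 37
52 = 1×37 + 15
37 = 2×15 + 7
15 = 2×7 + 1
7 = 7×1 + 0
gcd = 1, so a unique solution mod 319 exists.
Back-substitute for the Bézout coefficients:
1 = 15 − 2·7
1 = −2·37 + 5·15
1 = 5·52 − 7·37
1 = −7·89 + 12·52
1 = 12·319 − 43·89
So 89·(-43) ≡ 1 (mod 319), giving 89⁻¹ ≡ 276.
x ≡ 89⁻¹·235 ≡ 276·235 ≡ 103 (mod 319).

103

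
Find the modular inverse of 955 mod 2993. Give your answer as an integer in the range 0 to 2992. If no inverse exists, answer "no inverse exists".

Run Euclid on (2993, 955):
2993 = 3×955 + 128
955 = 7×128 + 59
128 = 2×59 + 10
59 = 5×10 + 9
10 = 1×9 + 1
9 = 9×1 + 0
Since gcd(955, 2993) = 1, back-substitute to write 1 as a combination:
1 = 10 − 9
1 = −59 + 6·10
1 = 6·128 − 13·59
1 = −13·955 + 97·128
1 = 97·2993 − 304·955
Hence 955⁻¹ ≡ -304 ≡ 2689 (mod 2993).

2689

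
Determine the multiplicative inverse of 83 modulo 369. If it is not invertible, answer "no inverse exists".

329

Extended Euclidean algorithm:
369 = 4×83 + 37
83 = 2×37 + 9
37 = 4×9 + 1
9 = 9×1 + 0
The gcd is 1. Working backward:
1 = 37 − 4·9
1 = −4·83 + 9·37
1 = 9·369 − 40·83
Hence 83⁻¹ ≡ -40 ≡ 329 (mod 369).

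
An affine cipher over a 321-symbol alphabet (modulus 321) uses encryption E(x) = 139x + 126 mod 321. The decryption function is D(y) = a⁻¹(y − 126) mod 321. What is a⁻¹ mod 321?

gcd(321, 139) by repeated division:
321 = 2·139 + 43
139 = 3·43 + 10
43 = 4·10 + 3
10 = 3·3 + 1
3 = 3·1 + 0
The gcd is 1. Working backward:
1 = 10 − 3·3
1 = −3·43 + 13·10
1 = 13·139 − 42·43
1 = −42·321 + 97·139
So 139·97 ≡ 1 (mod 321).

97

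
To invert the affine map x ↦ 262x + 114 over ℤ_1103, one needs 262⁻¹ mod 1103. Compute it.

762

gcd(1103, 262) by repeated division:
1103 = 4·262 + 55
262 = 4·55 + 42
55 = 1·42 + 13
42 = 3·13 + 3
13 = 4·3 + 1
3 = 3·1 + 0
Since gcd(262, 1103) = 1, back-substitute to write 1 as a combination:
1 = 13 − 4·3
1 = −4·42 + 13·13
1 = 13·55 − 17·42
1 = −17·262 + 81·55
1 = 81·1103 − 341·262
So 262·(-341) ≡ 1 (mod 1103), and -341 ≡ 762 (mod 1103).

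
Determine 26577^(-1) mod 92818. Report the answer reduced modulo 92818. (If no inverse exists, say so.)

Apply the Euclidean algorithm to 92818 and 26577:
92818 = 3·26577 + 13087
26577 = 2·13087 + 403
13087 = 32·403 + 191
403 = 2·191 + 21
191 = 9·21 + 2
21 = 10·2 + 1
2 = 2·1 + 0
The gcd is 1. Working backward:
1 = 21 − 10·2
1 = −10·191 + 91·21
1 = 91·403 − 192·191
1 = −192·13087 + 6235·403
1 = 6235·26577 − 12662·13087
1 = −12662·92818 + 44221·26577
So 26577·44221 ≡ 1 (mod 92818).

44221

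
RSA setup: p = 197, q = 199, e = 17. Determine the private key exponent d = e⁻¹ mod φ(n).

13697

φ(n) = (p−1)(q−1) = 196·198 = 38808.
Need d with 17·d ≡ 1 (mod 38808). Apply the extended Euclidean algorithm:
38808 = 2282·17 + 14
17 = 1·14 + 3
14 = 4·3 + 2
3 = 1·2 + 1
2 = 2·1 + 0
Back-substitute:
1 = 3 − 2
1 = −14 + 5·3
1 = 5·17 − 6·14
1 = −6·38808 + 13697·17
So 17·13697 ≡ 1 (mod 38808), hence d = 13697.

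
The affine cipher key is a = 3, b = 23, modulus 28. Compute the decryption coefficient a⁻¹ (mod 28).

19

Run Euclid on (28, 3):
28 = 9×3 + 1
3 = 3×1 + 0
The gcd is 1. Working backward:
1 = 28 − 9·3
Hence 3⁻¹ ≡ -9 ≡ 19 (mod 28).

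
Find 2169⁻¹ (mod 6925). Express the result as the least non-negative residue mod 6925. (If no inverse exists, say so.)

Run Euclid on (6925, 2169):
6925 = 3*2169 + 418
2169 = 5*418 + 79
418 = 5*79 + 23
79 = 3*23 + 10
23 = 2*10 + 3
10 = 3*3 + 1
3 = 3*1 + 0
gcd = 1, so the inverse exists. Back-substitute:
1 = 10 − 3·3
1 = −3·23 + 7·10
1 = 7·79 − 24·23
1 = −24·418 + 127·79
1 = 127·2169 − 659·418
1 = −659·6925 + 2104·2169
So 2169·2104 ≡ 1 (mod 6925).

2104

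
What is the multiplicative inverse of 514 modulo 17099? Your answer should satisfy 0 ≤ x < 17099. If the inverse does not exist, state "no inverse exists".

499

Extended Euclidean algorithm:
17099 = 33×514 + 137
514 = 3×137 + 103
137 = 1×103 + 34
103 = 3×34 + 1
34 = 34×1 + 0
gcd = 1, so the inverse exists. Back-substitute:
1 = 103 − 3·34
1 = −3·137 + 4·103
1 = 4·514 − 15·137
1 = −15·17099 + 499·514
So 514·499 ≡ 1 (mod 17099).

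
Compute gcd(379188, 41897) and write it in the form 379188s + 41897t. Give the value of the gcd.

1

Repeated division:
379188 = 9·41897 + 2115
41897 = 19·2115 + 1712
2115 = 1·1712 + 403
1712 = 4·403 + 100
403 = 4·100 + 3
100 = 33·3 + 1
3 = 3·1 + 0
gcd(379188, 41897) = 1.
Express as a combination:
1 = 100 − 33·3
1 = −33·403 + 133·100
1 = 133·1712 − 565·403
1 = −565·2115 + 698·1712
1 = 698·41897 − 13827·2115
1 = −13827·379188 + 125141·41897
So 1 = (-13827)·379188 + (125141)·41897.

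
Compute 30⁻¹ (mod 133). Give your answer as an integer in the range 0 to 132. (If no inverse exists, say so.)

102

Apply the Euclidean algorithm to 133 and 30:
133 = 4·30 + 13
30 = 2·13 + 4
13 = 3·4 + 1
4 = 4·1 + 0
Since gcd(30, 133) = 1, back-substitute to write 1 as a combination:
1 = 13 − 3·4
1 = −3·30 + 7·13
1 = 7·133 − 31·30
Hence 30⁻¹ ≡ -31 ≡ 102 (mod 133).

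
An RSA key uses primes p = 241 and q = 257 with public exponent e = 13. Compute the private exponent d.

φ(n) = (p−1)(q−1) = 240·256 = 61440.
Need d with 13·d ≡ 1 (mod 61440). Apply the extended Euclidean algorithm:
61440 = 4726*13 + 2
13 = 6*2 + 1
2 = 2*1 + 0
Back-substitute:
1 = 13 − 6·2
1 = −6·61440 + 28357·13
So 13·28357 ≡ 1 (mod 61440), hence d = 28357.

28357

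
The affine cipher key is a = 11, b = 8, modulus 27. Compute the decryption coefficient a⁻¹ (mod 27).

5

Extended Euclidean algorithm:
27 = 2×11 + 5
11 = 2×5 + 1
5 = 5×1 + 0
Since gcd(11, 27) = 1, back-substitute to write 1 as a combination:
1 = 11 − 2·5
1 = −2·27 + 5·11
So 11·5 ≡ 1 (mod 27).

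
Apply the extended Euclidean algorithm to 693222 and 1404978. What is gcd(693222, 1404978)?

Repeated division:
1404978 = 2*693222 + 18534
693222 = 37*18534 + 7464
18534 = 2*7464 + 3606
7464 = 2*3606 + 252
3606 = 14*252 + 78
252 = 3*78 + 18
78 = 4*18 + 6
18 = 3*6 + 0
gcd(693222, 1404978) = 6.
Working backward:
6 = 78 − 4·18
6 = −4·252 + 13·78
6 = 13·3606 − 186·252
6 = −186·7464 + 385·3606
6 = 385·18534 − 956·7464
6 = −956·693222 + 35757·18534
6 = 35757·1404978 − 72470·693222
So 6 = (35757)·1404978 + (-72470)·693222.

6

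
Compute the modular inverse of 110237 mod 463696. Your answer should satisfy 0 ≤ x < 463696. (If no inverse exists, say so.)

140181

Run Euclid on (463696, 110237):
463696 = 4*110237 + 22748
110237 = 4*22748 + 19245
22748 = 1*19245 + 3503
19245 = 5*3503 + 1730
3503 = 2*1730 + 43
1730 = 40*43 + 10
43 = 4*10 + 3
10 = 3*3 + 1
3 = 3*1 + 0
The gcd is 1. Working backward:
1 = 10 − 3·3
1 = −3·43 + 13·10
1 = 13·1730 − 523·43
1 = −523·3503 + 1059·1730
1 = 1059·19245 − 5818·3503
1 = −5818·22748 + 6877·19245
1 = 6877·110237 − 33326·22748
1 = −33326·463696 + 140181·110237
So 110237·140181 ≡ 1 (mod 463696).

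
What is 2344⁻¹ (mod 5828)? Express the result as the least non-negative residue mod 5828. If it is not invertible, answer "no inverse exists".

no inverse exists

Compute gcd(2344, 5828):
5828 = 2·2344 + 1140
2344 = 2·1140 + 64
1140 = 17·64 + 52
64 = 1·52 + 12
52 = 4·12 + 4
12 = 3·4 + 0
The gcd is 4, not 1, hence no inverse exists.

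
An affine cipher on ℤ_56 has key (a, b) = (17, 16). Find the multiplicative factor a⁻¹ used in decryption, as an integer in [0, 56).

33

Apply the Euclidean algorithm to 56 and 17:
56 = 3·17 + 5
17 = 3·5 + 2
5 = 2·2 + 1
2 = 2·1 + 0
The gcd is 1. Working backward:
1 = 5 − 2·2
1 = −2·17 + 7·5
1 = 7·56 − 23·17
Thus 17·(-23) ≡ 1 (mod 56); reducing, -23 mod 56 = 33.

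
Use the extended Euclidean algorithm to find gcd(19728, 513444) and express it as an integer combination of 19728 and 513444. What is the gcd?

Repeated division:
513444 = 26*19728 + 516
19728 = 38*516 + 120
516 = 4*120 + 36
120 = 3*36 + 12
36 = 3*12 + 0
gcd(19728, 513444) = 12.
Working backward:
12 = 120 − 3·36
12 = −3·516 + 13·120
12 = 13·19728 − 497·516
12 = −497·513444 + 12935·19728
So 12 = (-497)·513444 + (12935)·19728.

12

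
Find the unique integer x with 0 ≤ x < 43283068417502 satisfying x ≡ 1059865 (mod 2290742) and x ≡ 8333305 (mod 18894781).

15442108211613

Write x = 1059865 + 2290742·k. Then 2290742·k ≡ 8333305 − 1059865 ≡ 7273440 (mod 18894781).
Need 2290742⁻¹ mod 18894781. Extended Euclid on (18894781, 2290742):
18894781 = 8×2290742 + 568845
2290742 = 4×568845 + 15362
568845 = 37×15362 + 451
15362 = 34×451 + 28
451 = 16×28 + 3
28 = 9×3 + 1
3 = 3×1 + 0
Back-substitute:
1 = 28 − 9·3
1 = −9·451 + 145·28
1 = 145·15362 − 4939·451
1 = −4939·568845 + 182888·15362
1 = 182888·2290742 − 736491·568845
1 = −736491·18894781 + 6074816·2290742
2290742⁻¹ ≡ 6074816 (mod 18894781), so k ≡ 6074816·7273440 ≡ 6741094 (mod 18894781).
x = 1059865 + 2290742·6741094 = 15442108211613.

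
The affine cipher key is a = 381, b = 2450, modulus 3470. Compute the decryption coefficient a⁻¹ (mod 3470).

Run Euclid on (3470, 381):
3470 = 9×381 + 41
381 = 9×41 + 12
41 = 3×12 + 5
12 = 2×5 + 2
5 = 2×2 + 1
2 = 2×1 + 0
The gcd is 1. Working backward:
1 = 5 − 2·2
1 = −2·12 + 5·5
1 = 5·41 − 17·12
1 = −17·381 + 158·41
1 = 158·3470 − 1439·381
Thus 381·(-1439) ≡ 1 (mod 3470); reducing, -1439 mod 3470 = 2031.

2031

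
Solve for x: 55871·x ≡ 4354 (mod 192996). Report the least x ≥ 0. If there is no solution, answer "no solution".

First find gcd(55871, 192996):
192996 = 3·55871 + 25383
55871 = 2·25383 + 5105
25383 = 4·5105 + 4963
5105 = 1·4963 + 142
4963 = 34·142 + 135
142 = 1·135 + 7
135 = 19·7 + 2
7 = 3·2 + 1
2 = 2·1 + 0
gcd = 1, so a unique solution mod 192996 exists.
Back-substitute for the Bézout coefficients:
1 = 7 − 3·2
1 = −3·135 + 58·7
1 = 58·142 − 61·135
1 = −61·4963 + 2132·142
1 = 2132·5105 − 2193·4963
1 = −2193·25383 + 10904·5105
1 = 10904·55871 − 24001·25383
1 = −24001·192996 + 82907·55871
So 55871·(82907) ≡ 1 (mod 192996), giving 55871⁻¹ ≡ 82907.
x ≡ 55871⁻¹·4354 ≡ 82907·4354 ≡ 74558 (mod 192996).

74558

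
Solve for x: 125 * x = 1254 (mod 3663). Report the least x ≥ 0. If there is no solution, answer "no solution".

2706

First find gcd(125, 3663):
3663 = 29*125 + 38
125 = 3*38 + 11
38 = 3*11 + 5
11 = 2*5 + 1
5 = 5*1 + 0
gcd = 1, so a unique solution mod 3663 exists.
Back-substitute for the Bézout coefficients:
1 = 11 − 2·5
1 = −2·38 + 7·11
1 = 7·125 − 23·38
1 = −23·3663 + 674·125
So 125·(674) ≡ 1 (mod 3663), giving 125⁻¹ ≡ 674.
x ≡ 125⁻¹·1254 ≡ 674·1254 ≡ 2706 (mod 3663).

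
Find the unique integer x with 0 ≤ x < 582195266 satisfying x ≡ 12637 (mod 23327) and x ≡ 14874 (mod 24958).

Write x = 12637 + 23327·k. Then 23327·k ≡ 14874 − 12637 ≡ 2237 (mod 24958).
Need 23327⁻¹ mod 24958. Extended Euclid on (24958, 23327):
24958 = 1×23327 + 1631
23327 = 14×1631 + 493
1631 = 3×493 + 152
493 = 3×152 + 37
152 = 4×37 + 4
37 = 9×4 + 1
4 = 4×1 + 0
Back-substitute:
1 = 37 − 9·4
1 = −9·152 + 37·37
1 = 37·493 − 120·152
1 = −120·1631 + 397·493
1 = 397·23327 − 5678·1631
1 = −5678·24958 + 6075·23327
23327⁻¹ ≡ 6075 (mod 24958), so k ≡ 6075·2237 ≡ 12623 (mod 24958).
x = 12637 + 23327·12623 = 294469358.

294469358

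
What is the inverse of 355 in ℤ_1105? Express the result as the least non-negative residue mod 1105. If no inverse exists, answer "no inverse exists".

Euclidean algorithm on 1105, 355:
1105 = 3×355 + 40
355 = 8×40 + 35
40 = 1×35 + 5
35 = 7×5 + 0
gcd(355, 1105) = 5 ≠ 1, so 355 has no multiplicative inverse modulo 1105.

no inverse exists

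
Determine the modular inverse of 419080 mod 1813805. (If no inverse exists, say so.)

Compute gcd(419080, 1813805):
1813805 = 4*419080 + 137485
419080 = 3*137485 + 6625
137485 = 20*6625 + 4985
6625 = 1*4985 + 1640
4985 = 3*1640 + 65
1640 = 25*65 + 15
65 = 4*15 + 5
15 = 3*5 + 0
The gcd is 5, not 1, hence no inverse exists.

no inverse exists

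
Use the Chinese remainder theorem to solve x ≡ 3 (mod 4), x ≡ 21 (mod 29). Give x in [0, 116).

Write x = 3 + 4·k. Then 4·k ≡ 21 − 3 ≡ 18 (mod 29).
Need 4⁻¹ mod 29. Extended Euclid on (29, 4):
29 = 7*4 + 1
4 = 4*1 + 0
Back-substitute:
1 = 29 − 7·4
4⁻¹ ≡ 22 (mod 29), so k ≡ 22·18 ≡ 19 (mod 29).
x = 3 + 4·19 = 79.

79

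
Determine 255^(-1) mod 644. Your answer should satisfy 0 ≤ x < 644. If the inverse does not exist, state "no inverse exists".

Apply the Euclidean algorithm to 644 and 255:
644 = 2*255 + 134
255 = 1*134 + 121
134 = 1*121 + 13
121 = 9*13 + 4
13 = 3*4 + 1
4 = 4*1 + 0
Since gcd(255, 644) = 1, back-substitute to write 1 as a combination:
1 = 13 − 3·4
1 = −3·121 + 28·13
1 = 28·134 − 31·121
1 = −31·255 + 59·134
1 = 59·644 − 149·255
Thus 255·(-149) ≡ 1 (mod 644); reducing, -149 mod 644 = 495.

495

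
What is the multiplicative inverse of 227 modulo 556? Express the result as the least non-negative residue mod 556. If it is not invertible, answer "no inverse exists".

387

Run Euclid on (556, 227):
556 = 2*227 + 102
227 = 2*102 + 23
102 = 4*23 + 10
23 = 2*10 + 3
10 = 3*3 + 1
3 = 3*1 + 0
gcd = 1, so the inverse exists. Back-substitute:
1 = 10 − 3·3
1 = −3·23 + 7·10
1 = 7·102 − 31·23
1 = −31·227 + 69·102
1 = 69·556 − 169·227
So 227·(-169) ≡ 1 (mod 556), and -169 ≡ 387 (mod 556).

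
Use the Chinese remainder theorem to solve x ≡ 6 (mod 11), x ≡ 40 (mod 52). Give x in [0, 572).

Write x = 6 + 11·k. Then 11·k ≡ 40 − 6 ≡ 34 (mod 52).
Need 11⁻¹ mod 52. Extended Euclid on (52, 11):
52 = 4·11 + 8
11 = 1·8 + 3
8 = 2·3 + 2
3 = 1·2 + 1
2 = 2·1 + 0
Back-substitute:
1 = 3 − 2
1 = −8 + 3·3
1 = 3·11 − 4·8
1 = −4·52 + 19·11
11⁻¹ ≡ 19 (mod 52), so k ≡ 19·34 ≡ 22 (mod 52).
x = 6 + 11·22 = 248.

248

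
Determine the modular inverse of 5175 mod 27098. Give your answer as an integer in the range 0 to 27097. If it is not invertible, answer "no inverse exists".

24417

Run Euclid on (27098, 5175):
27098 = 5*5175 + 1223
5175 = 4*1223 + 283
1223 = 4*283 + 91
283 = 3*91 + 10
91 = 9*10 + 1
10 = 10*1 + 0
gcd = 1, so the inverse exists. Back-substitute:
1 = 91 − 9·10
1 = −9·283 + 28·91
1 = 28·1223 − 121·283
1 = −121·5175 + 512·1223
1 = 512·27098 − 2681·5175
So 5175·(-2681) ≡ 1 (mod 27098), and -2681 ≡ 24417 (mod 27098).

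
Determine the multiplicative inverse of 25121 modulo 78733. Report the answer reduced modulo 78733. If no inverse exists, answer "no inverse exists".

43712

gcd(78733, 25121) by repeated division:
78733 = 3·25121 + 3370
25121 = 7·3370 + 1531
3370 = 2·1531 + 308
1531 = 4·308 + 299
308 = 1·299 + 9
299 = 33·9 + 2
9 = 4·2 + 1
2 = 2·1 + 0
The gcd is 1. Working backward:
1 = 9 − 4·2
1 = −4·299 + 133·9
1 = 133·308 − 137·299
1 = −137·1531 + 681·308
1 = 681·3370 − 1499·1531
1 = −1499·25121 + 11174·3370
1 = 11174·78733 − 35021·25121
So 25121·(-35021) ≡ 1 (mod 78733), and -35021 ≡ 43712 (mod 78733).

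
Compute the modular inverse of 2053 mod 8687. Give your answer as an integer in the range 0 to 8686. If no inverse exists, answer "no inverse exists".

4883

gcd(8687, 2053) by repeated division:
8687 = 4·2053 + 475
2053 = 4·475 + 153
475 = 3·153 + 16
153 = 9·16 + 9
16 = 1·9 + 7
9 = 1·7 + 2
7 = 3·2 + 1
2 = 2·1 + 0
Since gcd(2053, 8687) = 1, back-substitute to write 1 as a combination:
1 = 7 − 3·2
1 = −3·9 + 4·7
1 = 4·16 − 7·9
1 = −7·153 + 67·16
1 = 67·475 − 208·153
1 = −208·2053 + 899·475
1 = 899·8687 − 3804·2053
Thus 2053·(-3804) ≡ 1 (mod 8687); reducing, -3804 mod 8687 = 4883.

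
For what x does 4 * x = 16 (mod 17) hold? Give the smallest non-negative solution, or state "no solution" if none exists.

4

First find gcd(4, 17):
17 = 4*4 + 1
4 = 4*1 + 0
gcd = 1, so a unique solution mod 17 exists.
Back-substitute for the Bézout coefficients:
1 = 17 − 4·4
So 4·(-4) ≡ 1 (mod 17), giving 4⁻¹ ≡ 13.
x ≡ 4⁻¹·16 ≡ 13·16 ≡ 4 (mod 17).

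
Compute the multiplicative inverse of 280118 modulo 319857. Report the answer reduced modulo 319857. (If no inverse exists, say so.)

8387

Extended Euclidean algorithm:
319857 = 1*280118 + 39739
280118 = 7*39739 + 1945
39739 = 20*1945 + 839
1945 = 2*839 + 267
839 = 3*267 + 38
267 = 7*38 + 1
38 = 38*1 + 0
gcd = 1, so the inverse exists. Back-substitute:
1 = 267 − 7·38
1 = −7·839 + 22·267
1 = 22·1945 − 51·839
1 = −51·39739 + 1042·1945
1 = 1042·280118 − 7345·39739
1 = −7345·319857 + 8387·280118
So 280118·8387 ≡ 1 (mod 319857).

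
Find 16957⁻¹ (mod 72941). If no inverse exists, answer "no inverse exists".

23938

Extended Euclidean algorithm:
72941 = 4·16957 + 5113
16957 = 3·5113 + 1618
5113 = 3·1618 + 259
1618 = 6·259 + 64
259 = 4·64 + 3
64 = 21·3 + 1
3 = 3·1 + 0
Since gcd(16957, 72941) = 1, back-substitute to write 1 as a combination:
1 = 64 − 21·3
1 = −21·259 + 85·64
1 = 85·1618 − 531·259
1 = −531·5113 + 1678·1618
1 = 1678·16957 − 5565·5113
1 = −5565·72941 + 23938·16957
So 16957·23938 ≡ 1 (mod 72941).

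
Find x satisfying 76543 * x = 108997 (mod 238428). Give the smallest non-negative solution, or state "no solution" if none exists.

First find gcd(76543, 238428):
238428 = 3×76543 + 8799
76543 = 8×8799 + 6151
8799 = 1×6151 + 2648
6151 = 2×2648 + 855
2648 = 3×855 + 83
855 = 10×83 + 25
83 = 3×25 + 8
25 = 3×8 + 1
8 = 8×1 + 0
gcd = 1, so a unique solution mod 238428 exists.
Back-substitute for the Bézout coefficients:
1 = 25 − 3·8
1 = −3·83 + 10·25
1 = 10·855 − 103·83
1 = −103·2648 + 319·855
1 = 319·6151 − 741·2648
1 = −741·8799 + 1060·6151
1 = 1060·76543 − 9221·8799
1 = −9221·238428 + 28723·76543
So 76543·(28723) ≡ 1 (mod 238428), giving 76543⁻¹ ≡ 28723.
x ≡ 76543⁻¹·108997 ≡ 28723·108997 ≡ 161191 (mod 238428).

161191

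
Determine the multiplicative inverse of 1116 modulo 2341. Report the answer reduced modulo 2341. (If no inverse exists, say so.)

451

Extended Euclidean algorithm:
2341 = 2×1116 + 109
1116 = 10×109 + 26
109 = 4×26 + 5
26 = 5×5 + 1
5 = 5×1 + 0
Since gcd(1116, 2341) = 1, back-substitute to write 1 as a combination:
1 = 26 − 5·5
1 = −5·109 + 21·26
1 = 21·1116 − 215·109
1 = −215·2341 + 451·1116
So 1116·451 ≡ 1 (mod 2341).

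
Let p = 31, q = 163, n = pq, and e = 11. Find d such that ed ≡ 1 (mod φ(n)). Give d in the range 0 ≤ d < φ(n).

2651

φ(n) = (p−1)(q−1) = 30·162 = 4860.
Need d with 11·d ≡ 1 (mod 4860). Apply the extended Euclidean algorithm:
4860 = 441*11 + 9
11 = 1*9 + 2
9 = 4*2 + 1
2 = 2*1 + 0
Back-substitute:
1 = 9 − 4·2
1 = −4·11 + 5·9
1 = 5·4860 − 2209·11
So 11·(-2209) ≡ 1 (mod 4860), hence d ≡ -2209 ≡ 2651 (mod 4860).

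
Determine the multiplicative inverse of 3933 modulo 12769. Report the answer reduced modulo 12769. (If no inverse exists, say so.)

gcd(12769, 3933) by repeated division:
12769 = 3×3933 + 970
3933 = 4×970 + 53
970 = 18×53 + 16
53 = 3×16 + 5
16 = 3×5 + 1
5 = 5×1 + 0
Since gcd(3933, 12769) = 1, back-substitute to write 1 as a combination:
1 = 16 − 3·5
1 = −3·53 + 10·16
1 = 10·970 − 183·53
1 = −183·3933 + 742·970
1 = 742·12769 − 2409·3933
So 3933·(-2409) ≡ 1 (mod 12769), and -2409 ≡ 10360 (mod 12769).

10360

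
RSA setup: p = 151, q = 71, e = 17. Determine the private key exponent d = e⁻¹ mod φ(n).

1853

φ(n) = (p−1)(q−1) = 150·70 = 10500.
Need d with 17·d ≡ 1 (mod 10500). Apply the extended Euclidean algorithm:
10500 = 617*17 + 11
17 = 1*11 + 6
11 = 1*6 + 5
6 = 1*5 + 1
5 = 5*1 + 0
Back-substitute:
1 = 6 − 5
1 = −11 + 2·6
1 = 2·17 − 3·11
1 = −3·10500 + 1853·17
So 17·1853 ≡ 1 (mod 10500), hence d = 1853.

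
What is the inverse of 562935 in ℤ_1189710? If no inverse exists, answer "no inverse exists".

no inverse exists

Compute gcd(562935, 1189710):
1189710 = 2*562935 + 63840
562935 = 8*63840 + 52215
63840 = 1*52215 + 11625
52215 = 4*11625 + 5715
11625 = 2*5715 + 195
5715 = 29*195 + 60
195 = 3*60 + 15
60 = 4*15 + 0
The gcd is 15, not 1, hence no inverse exists.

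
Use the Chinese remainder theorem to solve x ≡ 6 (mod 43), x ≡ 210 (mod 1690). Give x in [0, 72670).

Write x = 6 + 43·k. Then 43·k ≡ 210 − 6 ≡ 204 (mod 1690).
Need 43⁻¹ mod 1690. Extended Euclid on (1690, 43):
1690 = 39*43 + 13
43 = 3*13 + 4
13 = 3*4 + 1
4 = 4*1 + 0
Back-substitute:
1 = 13 − 3·4
1 = −3·43 + 10·13
1 = 10·1690 − 393·43
43⁻¹ ≡ 1297 (mod 1690), so k ≡ 1297·204 ≡ 948 (mod 1690).
x = 6 + 43·948 = 40770.

40770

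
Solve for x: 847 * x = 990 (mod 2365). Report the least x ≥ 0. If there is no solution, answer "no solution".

205

First find gcd(847, 2365):
2365 = 2*847 + 671
847 = 1*671 + 176
671 = 3*176 + 143
176 = 1*143 + 33
143 = 4*33 + 11
33 = 3*11 + 0
gcd = 11 and 11 | 990, so solutions exist. Divide through by 11: 77x ≡ 90 (mod 215).
Now find 77⁻¹ mod 215:
215 = 2*77 + 61
77 = 1*61 + 16
61 = 3*16 + 13
16 = 1*13 + 3
13 = 4*3 + 1
3 = 3*1 + 0
Back-substitute:
1 = 13 − 4·3
1 = −4·16 + 5·13
1 = 5·61 − 19·16
1 = −19·77 + 24·61
1 = 24·215 − 67·77
So 77·(-67) ≡ 1 (mod 215), i.e. 77⁻¹ ≡ 148.
Then x ≡ 148·90 ≡ 205 (mod 215); the smallest non-negative solution is x = 205.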